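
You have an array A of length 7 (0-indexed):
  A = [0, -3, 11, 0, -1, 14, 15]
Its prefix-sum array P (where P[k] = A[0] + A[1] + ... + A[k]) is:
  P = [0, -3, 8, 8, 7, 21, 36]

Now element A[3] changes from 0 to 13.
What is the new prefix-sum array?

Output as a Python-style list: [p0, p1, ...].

Change: A[3] 0 -> 13, delta = 13
P[k] for k < 3: unchanged (A[3] not included)
P[k] for k >= 3: shift by delta = 13
  P[0] = 0 + 0 = 0
  P[1] = -3 + 0 = -3
  P[2] = 8 + 0 = 8
  P[3] = 8 + 13 = 21
  P[4] = 7 + 13 = 20
  P[5] = 21 + 13 = 34
  P[6] = 36 + 13 = 49

Answer: [0, -3, 8, 21, 20, 34, 49]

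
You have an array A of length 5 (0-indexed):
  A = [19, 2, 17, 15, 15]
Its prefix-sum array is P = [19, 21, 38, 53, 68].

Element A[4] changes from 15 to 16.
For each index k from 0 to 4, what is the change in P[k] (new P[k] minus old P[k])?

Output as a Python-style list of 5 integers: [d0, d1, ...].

Element change: A[4] 15 -> 16, delta = 1
For k < 4: P[k] unchanged, delta_P[k] = 0
For k >= 4: P[k] shifts by exactly 1
Delta array: [0, 0, 0, 0, 1]

Answer: [0, 0, 0, 0, 1]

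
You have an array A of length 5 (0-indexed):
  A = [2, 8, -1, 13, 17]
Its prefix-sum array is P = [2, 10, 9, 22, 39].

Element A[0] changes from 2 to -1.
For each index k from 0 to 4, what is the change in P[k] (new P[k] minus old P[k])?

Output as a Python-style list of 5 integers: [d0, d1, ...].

Answer: [-3, -3, -3, -3, -3]

Derivation:
Element change: A[0] 2 -> -1, delta = -3
For k < 0: P[k] unchanged, delta_P[k] = 0
For k >= 0: P[k] shifts by exactly -3
Delta array: [-3, -3, -3, -3, -3]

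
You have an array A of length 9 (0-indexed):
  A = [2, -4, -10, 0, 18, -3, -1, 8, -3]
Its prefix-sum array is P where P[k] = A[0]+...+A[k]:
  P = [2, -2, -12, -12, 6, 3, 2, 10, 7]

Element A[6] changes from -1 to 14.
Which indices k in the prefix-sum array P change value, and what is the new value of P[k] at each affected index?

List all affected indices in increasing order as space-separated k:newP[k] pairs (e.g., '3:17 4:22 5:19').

P[k] = A[0] + ... + A[k]
P[k] includes A[6] iff k >= 6
Affected indices: 6, 7, ..., 8; delta = 15
  P[6]: 2 + 15 = 17
  P[7]: 10 + 15 = 25
  P[8]: 7 + 15 = 22

Answer: 6:17 7:25 8:22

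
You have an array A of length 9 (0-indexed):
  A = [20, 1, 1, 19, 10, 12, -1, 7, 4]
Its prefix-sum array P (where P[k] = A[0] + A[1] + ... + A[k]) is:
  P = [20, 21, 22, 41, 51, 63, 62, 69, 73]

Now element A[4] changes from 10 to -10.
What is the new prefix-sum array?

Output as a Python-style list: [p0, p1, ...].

Change: A[4] 10 -> -10, delta = -20
P[k] for k < 4: unchanged (A[4] not included)
P[k] for k >= 4: shift by delta = -20
  P[0] = 20 + 0 = 20
  P[1] = 21 + 0 = 21
  P[2] = 22 + 0 = 22
  P[3] = 41 + 0 = 41
  P[4] = 51 + -20 = 31
  P[5] = 63 + -20 = 43
  P[6] = 62 + -20 = 42
  P[7] = 69 + -20 = 49
  P[8] = 73 + -20 = 53

Answer: [20, 21, 22, 41, 31, 43, 42, 49, 53]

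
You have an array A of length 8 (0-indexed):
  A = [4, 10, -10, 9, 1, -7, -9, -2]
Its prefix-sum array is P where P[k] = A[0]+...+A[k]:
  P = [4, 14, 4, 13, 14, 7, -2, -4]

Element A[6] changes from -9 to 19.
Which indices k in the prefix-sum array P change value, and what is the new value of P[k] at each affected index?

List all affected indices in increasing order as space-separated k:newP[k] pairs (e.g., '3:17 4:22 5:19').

P[k] = A[0] + ... + A[k]
P[k] includes A[6] iff k >= 6
Affected indices: 6, 7, ..., 7; delta = 28
  P[6]: -2 + 28 = 26
  P[7]: -4 + 28 = 24

Answer: 6:26 7:24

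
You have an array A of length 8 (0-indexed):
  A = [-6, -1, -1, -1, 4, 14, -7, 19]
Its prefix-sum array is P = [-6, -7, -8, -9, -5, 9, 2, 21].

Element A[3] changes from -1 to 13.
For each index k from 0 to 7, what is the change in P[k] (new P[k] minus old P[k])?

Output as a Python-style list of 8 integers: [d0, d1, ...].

Answer: [0, 0, 0, 14, 14, 14, 14, 14]

Derivation:
Element change: A[3] -1 -> 13, delta = 14
For k < 3: P[k] unchanged, delta_P[k] = 0
For k >= 3: P[k] shifts by exactly 14
Delta array: [0, 0, 0, 14, 14, 14, 14, 14]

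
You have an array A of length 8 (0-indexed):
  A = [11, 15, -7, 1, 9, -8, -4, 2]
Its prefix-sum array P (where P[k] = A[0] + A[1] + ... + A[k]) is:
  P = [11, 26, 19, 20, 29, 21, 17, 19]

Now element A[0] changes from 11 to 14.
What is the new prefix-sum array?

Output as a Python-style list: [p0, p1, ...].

Change: A[0] 11 -> 14, delta = 3
P[k] for k < 0: unchanged (A[0] not included)
P[k] for k >= 0: shift by delta = 3
  P[0] = 11 + 3 = 14
  P[1] = 26 + 3 = 29
  P[2] = 19 + 3 = 22
  P[3] = 20 + 3 = 23
  P[4] = 29 + 3 = 32
  P[5] = 21 + 3 = 24
  P[6] = 17 + 3 = 20
  P[7] = 19 + 3 = 22

Answer: [14, 29, 22, 23, 32, 24, 20, 22]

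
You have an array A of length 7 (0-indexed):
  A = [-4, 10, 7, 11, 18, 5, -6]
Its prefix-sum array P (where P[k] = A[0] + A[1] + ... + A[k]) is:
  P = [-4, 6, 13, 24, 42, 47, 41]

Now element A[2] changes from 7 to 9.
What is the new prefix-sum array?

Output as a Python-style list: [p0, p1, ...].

Answer: [-4, 6, 15, 26, 44, 49, 43]

Derivation:
Change: A[2] 7 -> 9, delta = 2
P[k] for k < 2: unchanged (A[2] not included)
P[k] for k >= 2: shift by delta = 2
  P[0] = -4 + 0 = -4
  P[1] = 6 + 0 = 6
  P[2] = 13 + 2 = 15
  P[3] = 24 + 2 = 26
  P[4] = 42 + 2 = 44
  P[5] = 47 + 2 = 49
  P[6] = 41 + 2 = 43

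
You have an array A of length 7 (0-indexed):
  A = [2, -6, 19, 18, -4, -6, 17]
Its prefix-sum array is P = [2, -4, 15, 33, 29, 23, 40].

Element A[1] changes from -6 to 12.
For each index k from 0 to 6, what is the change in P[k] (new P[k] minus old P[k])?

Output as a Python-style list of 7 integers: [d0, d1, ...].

Element change: A[1] -6 -> 12, delta = 18
For k < 1: P[k] unchanged, delta_P[k] = 0
For k >= 1: P[k] shifts by exactly 18
Delta array: [0, 18, 18, 18, 18, 18, 18]

Answer: [0, 18, 18, 18, 18, 18, 18]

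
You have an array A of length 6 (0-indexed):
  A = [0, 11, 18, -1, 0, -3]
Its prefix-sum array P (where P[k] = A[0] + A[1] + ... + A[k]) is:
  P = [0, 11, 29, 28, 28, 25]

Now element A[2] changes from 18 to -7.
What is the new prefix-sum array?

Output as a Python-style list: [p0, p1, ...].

Change: A[2] 18 -> -7, delta = -25
P[k] for k < 2: unchanged (A[2] not included)
P[k] for k >= 2: shift by delta = -25
  P[0] = 0 + 0 = 0
  P[1] = 11 + 0 = 11
  P[2] = 29 + -25 = 4
  P[3] = 28 + -25 = 3
  P[4] = 28 + -25 = 3
  P[5] = 25 + -25 = 0

Answer: [0, 11, 4, 3, 3, 0]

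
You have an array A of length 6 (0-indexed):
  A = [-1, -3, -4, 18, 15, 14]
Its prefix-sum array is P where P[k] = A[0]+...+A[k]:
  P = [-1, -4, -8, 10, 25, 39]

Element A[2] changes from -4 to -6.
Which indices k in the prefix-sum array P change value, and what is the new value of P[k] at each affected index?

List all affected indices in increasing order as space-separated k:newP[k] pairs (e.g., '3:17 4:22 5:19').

P[k] = A[0] + ... + A[k]
P[k] includes A[2] iff k >= 2
Affected indices: 2, 3, ..., 5; delta = -2
  P[2]: -8 + -2 = -10
  P[3]: 10 + -2 = 8
  P[4]: 25 + -2 = 23
  P[5]: 39 + -2 = 37

Answer: 2:-10 3:8 4:23 5:37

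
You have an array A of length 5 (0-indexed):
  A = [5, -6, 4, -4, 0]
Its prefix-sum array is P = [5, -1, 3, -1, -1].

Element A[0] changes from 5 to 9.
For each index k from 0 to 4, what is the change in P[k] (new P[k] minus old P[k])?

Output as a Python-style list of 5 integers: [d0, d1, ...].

Element change: A[0] 5 -> 9, delta = 4
For k < 0: P[k] unchanged, delta_P[k] = 0
For k >= 0: P[k] shifts by exactly 4
Delta array: [4, 4, 4, 4, 4]

Answer: [4, 4, 4, 4, 4]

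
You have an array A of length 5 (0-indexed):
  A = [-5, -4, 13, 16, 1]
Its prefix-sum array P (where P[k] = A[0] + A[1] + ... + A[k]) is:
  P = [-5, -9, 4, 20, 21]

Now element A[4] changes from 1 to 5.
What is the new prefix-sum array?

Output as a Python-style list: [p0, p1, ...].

Change: A[4] 1 -> 5, delta = 4
P[k] for k < 4: unchanged (A[4] not included)
P[k] for k >= 4: shift by delta = 4
  P[0] = -5 + 0 = -5
  P[1] = -9 + 0 = -9
  P[2] = 4 + 0 = 4
  P[3] = 20 + 0 = 20
  P[4] = 21 + 4 = 25

Answer: [-5, -9, 4, 20, 25]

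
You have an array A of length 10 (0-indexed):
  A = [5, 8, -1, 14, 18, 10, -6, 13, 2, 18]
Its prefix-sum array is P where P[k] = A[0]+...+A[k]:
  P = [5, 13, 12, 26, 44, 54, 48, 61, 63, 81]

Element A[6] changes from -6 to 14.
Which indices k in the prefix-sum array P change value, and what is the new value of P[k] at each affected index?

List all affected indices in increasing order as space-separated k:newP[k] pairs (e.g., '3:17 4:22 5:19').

Answer: 6:68 7:81 8:83 9:101

Derivation:
P[k] = A[0] + ... + A[k]
P[k] includes A[6] iff k >= 6
Affected indices: 6, 7, ..., 9; delta = 20
  P[6]: 48 + 20 = 68
  P[7]: 61 + 20 = 81
  P[8]: 63 + 20 = 83
  P[9]: 81 + 20 = 101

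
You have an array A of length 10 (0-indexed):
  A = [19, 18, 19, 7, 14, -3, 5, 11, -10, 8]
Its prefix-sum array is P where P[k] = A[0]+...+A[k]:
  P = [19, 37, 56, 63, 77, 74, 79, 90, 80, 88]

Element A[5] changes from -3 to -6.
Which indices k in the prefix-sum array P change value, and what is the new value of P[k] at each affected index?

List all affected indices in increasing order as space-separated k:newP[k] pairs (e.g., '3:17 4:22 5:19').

Answer: 5:71 6:76 7:87 8:77 9:85

Derivation:
P[k] = A[0] + ... + A[k]
P[k] includes A[5] iff k >= 5
Affected indices: 5, 6, ..., 9; delta = -3
  P[5]: 74 + -3 = 71
  P[6]: 79 + -3 = 76
  P[7]: 90 + -3 = 87
  P[8]: 80 + -3 = 77
  P[9]: 88 + -3 = 85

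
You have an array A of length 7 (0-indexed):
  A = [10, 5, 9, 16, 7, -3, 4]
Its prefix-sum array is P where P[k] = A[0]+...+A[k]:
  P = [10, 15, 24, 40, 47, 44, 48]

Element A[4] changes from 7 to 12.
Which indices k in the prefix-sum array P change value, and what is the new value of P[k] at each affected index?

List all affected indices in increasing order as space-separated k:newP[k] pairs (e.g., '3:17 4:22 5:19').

Answer: 4:52 5:49 6:53

Derivation:
P[k] = A[0] + ... + A[k]
P[k] includes A[4] iff k >= 4
Affected indices: 4, 5, ..., 6; delta = 5
  P[4]: 47 + 5 = 52
  P[5]: 44 + 5 = 49
  P[6]: 48 + 5 = 53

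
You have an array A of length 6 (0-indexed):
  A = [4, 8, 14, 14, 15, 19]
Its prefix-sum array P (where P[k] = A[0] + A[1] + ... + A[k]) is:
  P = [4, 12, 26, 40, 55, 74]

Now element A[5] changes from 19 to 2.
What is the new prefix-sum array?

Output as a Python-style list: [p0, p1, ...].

Change: A[5] 19 -> 2, delta = -17
P[k] for k < 5: unchanged (A[5] not included)
P[k] for k >= 5: shift by delta = -17
  P[0] = 4 + 0 = 4
  P[1] = 12 + 0 = 12
  P[2] = 26 + 0 = 26
  P[3] = 40 + 0 = 40
  P[4] = 55 + 0 = 55
  P[5] = 74 + -17 = 57

Answer: [4, 12, 26, 40, 55, 57]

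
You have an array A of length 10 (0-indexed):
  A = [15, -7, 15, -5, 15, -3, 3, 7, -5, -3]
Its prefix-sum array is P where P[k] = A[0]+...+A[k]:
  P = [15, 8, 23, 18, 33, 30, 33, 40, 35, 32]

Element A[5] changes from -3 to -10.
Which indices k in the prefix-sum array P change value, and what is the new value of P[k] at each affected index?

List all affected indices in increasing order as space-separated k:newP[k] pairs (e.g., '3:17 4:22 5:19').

P[k] = A[0] + ... + A[k]
P[k] includes A[5] iff k >= 5
Affected indices: 5, 6, ..., 9; delta = -7
  P[5]: 30 + -7 = 23
  P[6]: 33 + -7 = 26
  P[7]: 40 + -7 = 33
  P[8]: 35 + -7 = 28
  P[9]: 32 + -7 = 25

Answer: 5:23 6:26 7:33 8:28 9:25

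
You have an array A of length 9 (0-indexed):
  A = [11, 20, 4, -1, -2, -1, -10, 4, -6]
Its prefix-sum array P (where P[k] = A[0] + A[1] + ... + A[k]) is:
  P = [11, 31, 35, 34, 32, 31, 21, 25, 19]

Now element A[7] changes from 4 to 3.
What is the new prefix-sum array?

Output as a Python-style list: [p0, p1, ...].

Answer: [11, 31, 35, 34, 32, 31, 21, 24, 18]

Derivation:
Change: A[7] 4 -> 3, delta = -1
P[k] for k < 7: unchanged (A[7] not included)
P[k] for k >= 7: shift by delta = -1
  P[0] = 11 + 0 = 11
  P[1] = 31 + 0 = 31
  P[2] = 35 + 0 = 35
  P[3] = 34 + 0 = 34
  P[4] = 32 + 0 = 32
  P[5] = 31 + 0 = 31
  P[6] = 21 + 0 = 21
  P[7] = 25 + -1 = 24
  P[8] = 19 + -1 = 18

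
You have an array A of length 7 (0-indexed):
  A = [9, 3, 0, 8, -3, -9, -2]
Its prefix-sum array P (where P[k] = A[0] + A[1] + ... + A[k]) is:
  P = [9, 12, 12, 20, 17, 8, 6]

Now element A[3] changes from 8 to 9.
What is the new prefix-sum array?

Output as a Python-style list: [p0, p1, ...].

Answer: [9, 12, 12, 21, 18, 9, 7]

Derivation:
Change: A[3] 8 -> 9, delta = 1
P[k] for k < 3: unchanged (A[3] not included)
P[k] for k >= 3: shift by delta = 1
  P[0] = 9 + 0 = 9
  P[1] = 12 + 0 = 12
  P[2] = 12 + 0 = 12
  P[3] = 20 + 1 = 21
  P[4] = 17 + 1 = 18
  P[5] = 8 + 1 = 9
  P[6] = 6 + 1 = 7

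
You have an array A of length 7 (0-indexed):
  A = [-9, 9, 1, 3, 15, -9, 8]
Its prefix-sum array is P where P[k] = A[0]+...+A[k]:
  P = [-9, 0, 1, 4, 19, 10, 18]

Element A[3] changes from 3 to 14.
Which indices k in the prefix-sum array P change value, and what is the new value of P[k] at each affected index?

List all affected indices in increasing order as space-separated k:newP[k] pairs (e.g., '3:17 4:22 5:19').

Answer: 3:15 4:30 5:21 6:29

Derivation:
P[k] = A[0] + ... + A[k]
P[k] includes A[3] iff k >= 3
Affected indices: 3, 4, ..., 6; delta = 11
  P[3]: 4 + 11 = 15
  P[4]: 19 + 11 = 30
  P[5]: 10 + 11 = 21
  P[6]: 18 + 11 = 29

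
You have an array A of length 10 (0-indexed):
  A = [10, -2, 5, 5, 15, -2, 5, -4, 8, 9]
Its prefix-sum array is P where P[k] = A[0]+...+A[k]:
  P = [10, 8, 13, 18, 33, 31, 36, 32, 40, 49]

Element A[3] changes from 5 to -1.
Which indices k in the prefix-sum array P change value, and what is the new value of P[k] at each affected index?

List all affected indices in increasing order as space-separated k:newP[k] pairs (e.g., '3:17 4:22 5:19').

Answer: 3:12 4:27 5:25 6:30 7:26 8:34 9:43

Derivation:
P[k] = A[0] + ... + A[k]
P[k] includes A[3] iff k >= 3
Affected indices: 3, 4, ..., 9; delta = -6
  P[3]: 18 + -6 = 12
  P[4]: 33 + -6 = 27
  P[5]: 31 + -6 = 25
  P[6]: 36 + -6 = 30
  P[7]: 32 + -6 = 26
  P[8]: 40 + -6 = 34
  P[9]: 49 + -6 = 43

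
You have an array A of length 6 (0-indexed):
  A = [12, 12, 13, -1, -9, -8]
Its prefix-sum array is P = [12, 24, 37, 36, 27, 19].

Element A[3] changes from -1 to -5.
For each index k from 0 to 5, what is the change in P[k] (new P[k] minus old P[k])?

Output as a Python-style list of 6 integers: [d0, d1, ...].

Answer: [0, 0, 0, -4, -4, -4]

Derivation:
Element change: A[3] -1 -> -5, delta = -4
For k < 3: P[k] unchanged, delta_P[k] = 0
For k >= 3: P[k] shifts by exactly -4
Delta array: [0, 0, 0, -4, -4, -4]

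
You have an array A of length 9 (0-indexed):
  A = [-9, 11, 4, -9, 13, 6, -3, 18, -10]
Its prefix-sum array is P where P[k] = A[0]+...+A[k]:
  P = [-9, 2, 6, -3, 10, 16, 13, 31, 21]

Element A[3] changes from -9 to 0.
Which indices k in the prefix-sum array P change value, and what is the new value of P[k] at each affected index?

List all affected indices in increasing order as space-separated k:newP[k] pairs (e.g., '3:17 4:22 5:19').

P[k] = A[0] + ... + A[k]
P[k] includes A[3] iff k >= 3
Affected indices: 3, 4, ..., 8; delta = 9
  P[3]: -3 + 9 = 6
  P[4]: 10 + 9 = 19
  P[5]: 16 + 9 = 25
  P[6]: 13 + 9 = 22
  P[7]: 31 + 9 = 40
  P[8]: 21 + 9 = 30

Answer: 3:6 4:19 5:25 6:22 7:40 8:30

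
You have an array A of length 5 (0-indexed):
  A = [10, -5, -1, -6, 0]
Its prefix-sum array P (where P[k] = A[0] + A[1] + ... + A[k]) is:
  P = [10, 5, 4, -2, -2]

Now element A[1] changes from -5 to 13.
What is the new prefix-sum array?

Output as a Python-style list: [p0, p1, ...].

Answer: [10, 23, 22, 16, 16]

Derivation:
Change: A[1] -5 -> 13, delta = 18
P[k] for k < 1: unchanged (A[1] not included)
P[k] for k >= 1: shift by delta = 18
  P[0] = 10 + 0 = 10
  P[1] = 5 + 18 = 23
  P[2] = 4 + 18 = 22
  P[3] = -2 + 18 = 16
  P[4] = -2 + 18 = 16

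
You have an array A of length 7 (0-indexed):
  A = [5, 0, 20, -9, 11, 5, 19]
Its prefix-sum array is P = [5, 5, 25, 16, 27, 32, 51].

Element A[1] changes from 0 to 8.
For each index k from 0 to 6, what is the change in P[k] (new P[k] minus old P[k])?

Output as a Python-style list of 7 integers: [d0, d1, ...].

Element change: A[1] 0 -> 8, delta = 8
For k < 1: P[k] unchanged, delta_P[k] = 0
For k >= 1: P[k] shifts by exactly 8
Delta array: [0, 8, 8, 8, 8, 8, 8]

Answer: [0, 8, 8, 8, 8, 8, 8]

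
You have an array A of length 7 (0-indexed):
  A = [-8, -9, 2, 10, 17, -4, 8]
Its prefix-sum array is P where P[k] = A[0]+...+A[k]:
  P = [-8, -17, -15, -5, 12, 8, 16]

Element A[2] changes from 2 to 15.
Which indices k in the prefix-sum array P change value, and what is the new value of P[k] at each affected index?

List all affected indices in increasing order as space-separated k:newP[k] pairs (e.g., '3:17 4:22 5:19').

P[k] = A[0] + ... + A[k]
P[k] includes A[2] iff k >= 2
Affected indices: 2, 3, ..., 6; delta = 13
  P[2]: -15 + 13 = -2
  P[3]: -5 + 13 = 8
  P[4]: 12 + 13 = 25
  P[5]: 8 + 13 = 21
  P[6]: 16 + 13 = 29

Answer: 2:-2 3:8 4:25 5:21 6:29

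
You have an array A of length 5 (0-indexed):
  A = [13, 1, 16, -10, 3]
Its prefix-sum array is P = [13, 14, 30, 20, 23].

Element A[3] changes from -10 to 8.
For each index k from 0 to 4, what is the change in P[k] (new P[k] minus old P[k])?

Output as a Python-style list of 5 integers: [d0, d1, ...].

Element change: A[3] -10 -> 8, delta = 18
For k < 3: P[k] unchanged, delta_P[k] = 0
For k >= 3: P[k] shifts by exactly 18
Delta array: [0, 0, 0, 18, 18]

Answer: [0, 0, 0, 18, 18]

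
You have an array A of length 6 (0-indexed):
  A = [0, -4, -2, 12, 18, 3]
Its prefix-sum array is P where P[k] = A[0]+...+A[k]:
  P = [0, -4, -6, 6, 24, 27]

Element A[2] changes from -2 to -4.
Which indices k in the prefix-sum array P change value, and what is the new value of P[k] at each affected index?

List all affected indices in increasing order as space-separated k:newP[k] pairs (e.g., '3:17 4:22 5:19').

P[k] = A[0] + ... + A[k]
P[k] includes A[2] iff k >= 2
Affected indices: 2, 3, ..., 5; delta = -2
  P[2]: -6 + -2 = -8
  P[3]: 6 + -2 = 4
  P[4]: 24 + -2 = 22
  P[5]: 27 + -2 = 25

Answer: 2:-8 3:4 4:22 5:25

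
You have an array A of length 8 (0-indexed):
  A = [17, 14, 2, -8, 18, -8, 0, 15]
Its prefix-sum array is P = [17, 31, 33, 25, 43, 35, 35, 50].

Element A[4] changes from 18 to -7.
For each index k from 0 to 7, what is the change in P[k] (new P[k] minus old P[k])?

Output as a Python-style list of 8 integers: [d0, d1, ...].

Element change: A[4] 18 -> -7, delta = -25
For k < 4: P[k] unchanged, delta_P[k] = 0
For k >= 4: P[k] shifts by exactly -25
Delta array: [0, 0, 0, 0, -25, -25, -25, -25]

Answer: [0, 0, 0, 0, -25, -25, -25, -25]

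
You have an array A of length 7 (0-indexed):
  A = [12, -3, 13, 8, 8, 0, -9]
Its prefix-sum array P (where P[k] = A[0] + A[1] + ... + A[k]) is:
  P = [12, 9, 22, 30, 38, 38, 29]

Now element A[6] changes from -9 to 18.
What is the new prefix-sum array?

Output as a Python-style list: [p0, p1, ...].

Change: A[6] -9 -> 18, delta = 27
P[k] for k < 6: unchanged (A[6] not included)
P[k] for k >= 6: shift by delta = 27
  P[0] = 12 + 0 = 12
  P[1] = 9 + 0 = 9
  P[2] = 22 + 0 = 22
  P[3] = 30 + 0 = 30
  P[4] = 38 + 0 = 38
  P[5] = 38 + 0 = 38
  P[6] = 29 + 27 = 56

Answer: [12, 9, 22, 30, 38, 38, 56]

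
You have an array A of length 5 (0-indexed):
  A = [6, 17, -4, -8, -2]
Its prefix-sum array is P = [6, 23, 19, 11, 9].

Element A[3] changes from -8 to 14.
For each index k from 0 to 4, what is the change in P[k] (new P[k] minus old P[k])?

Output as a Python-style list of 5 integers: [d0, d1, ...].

Answer: [0, 0, 0, 22, 22]

Derivation:
Element change: A[3] -8 -> 14, delta = 22
For k < 3: P[k] unchanged, delta_P[k] = 0
For k >= 3: P[k] shifts by exactly 22
Delta array: [0, 0, 0, 22, 22]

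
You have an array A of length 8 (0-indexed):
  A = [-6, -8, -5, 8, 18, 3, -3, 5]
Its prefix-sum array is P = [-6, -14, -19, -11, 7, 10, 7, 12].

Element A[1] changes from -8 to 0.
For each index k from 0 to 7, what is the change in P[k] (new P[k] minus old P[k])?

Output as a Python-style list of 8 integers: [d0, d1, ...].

Answer: [0, 8, 8, 8, 8, 8, 8, 8]

Derivation:
Element change: A[1] -8 -> 0, delta = 8
For k < 1: P[k] unchanged, delta_P[k] = 0
For k >= 1: P[k] shifts by exactly 8
Delta array: [0, 8, 8, 8, 8, 8, 8, 8]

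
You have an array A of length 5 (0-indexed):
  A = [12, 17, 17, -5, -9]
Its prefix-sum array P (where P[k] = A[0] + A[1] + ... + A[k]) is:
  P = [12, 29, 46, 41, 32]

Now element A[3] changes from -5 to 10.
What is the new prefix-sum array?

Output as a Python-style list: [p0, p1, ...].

Answer: [12, 29, 46, 56, 47]

Derivation:
Change: A[3] -5 -> 10, delta = 15
P[k] for k < 3: unchanged (A[3] not included)
P[k] for k >= 3: shift by delta = 15
  P[0] = 12 + 0 = 12
  P[1] = 29 + 0 = 29
  P[2] = 46 + 0 = 46
  P[3] = 41 + 15 = 56
  P[4] = 32 + 15 = 47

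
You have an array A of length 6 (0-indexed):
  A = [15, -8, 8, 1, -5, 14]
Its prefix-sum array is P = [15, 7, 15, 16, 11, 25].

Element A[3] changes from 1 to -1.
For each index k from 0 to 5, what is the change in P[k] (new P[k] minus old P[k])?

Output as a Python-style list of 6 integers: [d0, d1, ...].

Answer: [0, 0, 0, -2, -2, -2]

Derivation:
Element change: A[3] 1 -> -1, delta = -2
For k < 3: P[k] unchanged, delta_P[k] = 0
For k >= 3: P[k] shifts by exactly -2
Delta array: [0, 0, 0, -2, -2, -2]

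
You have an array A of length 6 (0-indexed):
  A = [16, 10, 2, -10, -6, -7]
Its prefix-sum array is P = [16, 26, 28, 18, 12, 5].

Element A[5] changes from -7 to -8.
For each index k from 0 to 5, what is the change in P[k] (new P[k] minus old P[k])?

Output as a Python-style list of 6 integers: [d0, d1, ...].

Answer: [0, 0, 0, 0, 0, -1]

Derivation:
Element change: A[5] -7 -> -8, delta = -1
For k < 5: P[k] unchanged, delta_P[k] = 0
For k >= 5: P[k] shifts by exactly -1
Delta array: [0, 0, 0, 0, 0, -1]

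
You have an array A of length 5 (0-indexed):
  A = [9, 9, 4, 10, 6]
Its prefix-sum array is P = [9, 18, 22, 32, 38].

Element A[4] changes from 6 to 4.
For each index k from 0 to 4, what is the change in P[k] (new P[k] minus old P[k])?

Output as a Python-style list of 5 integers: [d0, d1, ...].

Answer: [0, 0, 0, 0, -2]

Derivation:
Element change: A[4] 6 -> 4, delta = -2
For k < 4: P[k] unchanged, delta_P[k] = 0
For k >= 4: P[k] shifts by exactly -2
Delta array: [0, 0, 0, 0, -2]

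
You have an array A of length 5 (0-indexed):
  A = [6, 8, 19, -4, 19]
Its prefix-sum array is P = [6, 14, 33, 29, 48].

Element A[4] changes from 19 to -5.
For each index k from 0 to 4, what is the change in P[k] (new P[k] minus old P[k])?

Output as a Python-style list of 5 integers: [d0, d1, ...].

Element change: A[4] 19 -> -5, delta = -24
For k < 4: P[k] unchanged, delta_P[k] = 0
For k >= 4: P[k] shifts by exactly -24
Delta array: [0, 0, 0, 0, -24]

Answer: [0, 0, 0, 0, -24]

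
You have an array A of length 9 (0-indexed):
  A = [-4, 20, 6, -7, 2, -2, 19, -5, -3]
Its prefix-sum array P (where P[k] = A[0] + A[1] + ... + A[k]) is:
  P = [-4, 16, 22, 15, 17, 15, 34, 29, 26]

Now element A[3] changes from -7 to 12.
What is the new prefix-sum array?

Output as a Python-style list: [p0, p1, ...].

Answer: [-4, 16, 22, 34, 36, 34, 53, 48, 45]

Derivation:
Change: A[3] -7 -> 12, delta = 19
P[k] for k < 3: unchanged (A[3] not included)
P[k] for k >= 3: shift by delta = 19
  P[0] = -4 + 0 = -4
  P[1] = 16 + 0 = 16
  P[2] = 22 + 0 = 22
  P[3] = 15 + 19 = 34
  P[4] = 17 + 19 = 36
  P[5] = 15 + 19 = 34
  P[6] = 34 + 19 = 53
  P[7] = 29 + 19 = 48
  P[8] = 26 + 19 = 45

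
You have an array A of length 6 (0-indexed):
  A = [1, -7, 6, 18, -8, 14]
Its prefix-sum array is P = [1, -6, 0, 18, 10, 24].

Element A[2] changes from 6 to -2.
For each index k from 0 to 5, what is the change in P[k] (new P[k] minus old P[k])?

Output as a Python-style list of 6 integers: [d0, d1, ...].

Element change: A[2] 6 -> -2, delta = -8
For k < 2: P[k] unchanged, delta_P[k] = 0
For k >= 2: P[k] shifts by exactly -8
Delta array: [0, 0, -8, -8, -8, -8]

Answer: [0, 0, -8, -8, -8, -8]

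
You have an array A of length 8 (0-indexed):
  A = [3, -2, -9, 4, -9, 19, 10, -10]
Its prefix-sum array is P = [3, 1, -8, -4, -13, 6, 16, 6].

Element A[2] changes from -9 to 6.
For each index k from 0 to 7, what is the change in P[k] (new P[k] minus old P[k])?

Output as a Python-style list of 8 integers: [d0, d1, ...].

Answer: [0, 0, 15, 15, 15, 15, 15, 15]

Derivation:
Element change: A[2] -9 -> 6, delta = 15
For k < 2: P[k] unchanged, delta_P[k] = 0
For k >= 2: P[k] shifts by exactly 15
Delta array: [0, 0, 15, 15, 15, 15, 15, 15]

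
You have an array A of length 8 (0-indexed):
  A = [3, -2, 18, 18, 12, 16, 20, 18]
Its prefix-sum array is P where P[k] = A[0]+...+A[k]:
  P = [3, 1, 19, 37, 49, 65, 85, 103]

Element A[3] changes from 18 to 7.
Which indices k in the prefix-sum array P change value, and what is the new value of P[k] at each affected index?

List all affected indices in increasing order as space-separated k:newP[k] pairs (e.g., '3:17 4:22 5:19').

P[k] = A[0] + ... + A[k]
P[k] includes A[3] iff k >= 3
Affected indices: 3, 4, ..., 7; delta = -11
  P[3]: 37 + -11 = 26
  P[4]: 49 + -11 = 38
  P[5]: 65 + -11 = 54
  P[6]: 85 + -11 = 74
  P[7]: 103 + -11 = 92

Answer: 3:26 4:38 5:54 6:74 7:92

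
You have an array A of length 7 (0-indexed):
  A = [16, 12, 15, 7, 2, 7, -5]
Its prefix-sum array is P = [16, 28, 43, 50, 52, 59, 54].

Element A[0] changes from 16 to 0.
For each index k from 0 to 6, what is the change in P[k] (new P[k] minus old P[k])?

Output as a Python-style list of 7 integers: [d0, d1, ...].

Answer: [-16, -16, -16, -16, -16, -16, -16]

Derivation:
Element change: A[0] 16 -> 0, delta = -16
For k < 0: P[k] unchanged, delta_P[k] = 0
For k >= 0: P[k] shifts by exactly -16
Delta array: [-16, -16, -16, -16, -16, -16, -16]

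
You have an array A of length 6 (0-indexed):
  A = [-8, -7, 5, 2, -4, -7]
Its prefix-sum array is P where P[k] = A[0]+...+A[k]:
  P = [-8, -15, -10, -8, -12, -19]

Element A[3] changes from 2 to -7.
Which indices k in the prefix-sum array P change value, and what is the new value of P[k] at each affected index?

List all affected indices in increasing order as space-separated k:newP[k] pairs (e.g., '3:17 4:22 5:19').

P[k] = A[0] + ... + A[k]
P[k] includes A[3] iff k >= 3
Affected indices: 3, 4, ..., 5; delta = -9
  P[3]: -8 + -9 = -17
  P[4]: -12 + -9 = -21
  P[5]: -19 + -9 = -28

Answer: 3:-17 4:-21 5:-28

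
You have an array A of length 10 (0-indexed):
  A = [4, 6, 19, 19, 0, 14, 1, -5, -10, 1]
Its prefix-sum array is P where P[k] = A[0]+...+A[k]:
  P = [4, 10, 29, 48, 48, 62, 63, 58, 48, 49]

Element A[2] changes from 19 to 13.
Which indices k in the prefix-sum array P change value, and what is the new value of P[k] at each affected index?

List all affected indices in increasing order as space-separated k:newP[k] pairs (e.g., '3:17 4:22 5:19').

P[k] = A[0] + ... + A[k]
P[k] includes A[2] iff k >= 2
Affected indices: 2, 3, ..., 9; delta = -6
  P[2]: 29 + -6 = 23
  P[3]: 48 + -6 = 42
  P[4]: 48 + -6 = 42
  P[5]: 62 + -6 = 56
  P[6]: 63 + -6 = 57
  P[7]: 58 + -6 = 52
  P[8]: 48 + -6 = 42
  P[9]: 49 + -6 = 43

Answer: 2:23 3:42 4:42 5:56 6:57 7:52 8:42 9:43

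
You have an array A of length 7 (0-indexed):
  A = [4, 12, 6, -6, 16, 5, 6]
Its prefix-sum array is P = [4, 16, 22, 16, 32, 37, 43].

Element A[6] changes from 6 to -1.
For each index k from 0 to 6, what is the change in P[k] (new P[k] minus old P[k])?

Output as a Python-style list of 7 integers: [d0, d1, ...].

Element change: A[6] 6 -> -1, delta = -7
For k < 6: P[k] unchanged, delta_P[k] = 0
For k >= 6: P[k] shifts by exactly -7
Delta array: [0, 0, 0, 0, 0, 0, -7]

Answer: [0, 0, 0, 0, 0, 0, -7]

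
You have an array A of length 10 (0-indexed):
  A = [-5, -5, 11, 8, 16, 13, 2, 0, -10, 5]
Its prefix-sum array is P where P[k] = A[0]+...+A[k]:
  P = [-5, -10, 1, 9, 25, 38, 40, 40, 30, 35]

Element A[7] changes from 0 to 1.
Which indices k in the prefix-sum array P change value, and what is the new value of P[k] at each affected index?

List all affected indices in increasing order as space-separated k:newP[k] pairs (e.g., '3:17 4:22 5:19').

Answer: 7:41 8:31 9:36

Derivation:
P[k] = A[0] + ... + A[k]
P[k] includes A[7] iff k >= 7
Affected indices: 7, 8, ..., 9; delta = 1
  P[7]: 40 + 1 = 41
  P[8]: 30 + 1 = 31
  P[9]: 35 + 1 = 36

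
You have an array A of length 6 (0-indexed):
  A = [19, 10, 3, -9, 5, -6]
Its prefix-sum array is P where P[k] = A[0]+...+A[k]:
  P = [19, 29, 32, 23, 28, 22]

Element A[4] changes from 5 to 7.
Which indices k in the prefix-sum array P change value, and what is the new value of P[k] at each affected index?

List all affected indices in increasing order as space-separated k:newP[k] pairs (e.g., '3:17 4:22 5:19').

P[k] = A[0] + ... + A[k]
P[k] includes A[4] iff k >= 4
Affected indices: 4, 5, ..., 5; delta = 2
  P[4]: 28 + 2 = 30
  P[5]: 22 + 2 = 24

Answer: 4:30 5:24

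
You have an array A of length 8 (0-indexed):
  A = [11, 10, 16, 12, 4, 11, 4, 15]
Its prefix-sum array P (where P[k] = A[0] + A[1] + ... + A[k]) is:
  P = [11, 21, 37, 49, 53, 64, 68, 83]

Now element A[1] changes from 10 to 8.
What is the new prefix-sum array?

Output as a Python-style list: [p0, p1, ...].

Answer: [11, 19, 35, 47, 51, 62, 66, 81]

Derivation:
Change: A[1] 10 -> 8, delta = -2
P[k] for k < 1: unchanged (A[1] not included)
P[k] for k >= 1: shift by delta = -2
  P[0] = 11 + 0 = 11
  P[1] = 21 + -2 = 19
  P[2] = 37 + -2 = 35
  P[3] = 49 + -2 = 47
  P[4] = 53 + -2 = 51
  P[5] = 64 + -2 = 62
  P[6] = 68 + -2 = 66
  P[7] = 83 + -2 = 81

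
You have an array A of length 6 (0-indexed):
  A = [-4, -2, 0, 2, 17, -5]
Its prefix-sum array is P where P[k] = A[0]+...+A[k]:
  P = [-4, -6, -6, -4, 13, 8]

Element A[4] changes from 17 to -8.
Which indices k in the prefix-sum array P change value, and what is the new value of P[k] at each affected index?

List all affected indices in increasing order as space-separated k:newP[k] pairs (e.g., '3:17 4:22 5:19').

P[k] = A[0] + ... + A[k]
P[k] includes A[4] iff k >= 4
Affected indices: 4, 5, ..., 5; delta = -25
  P[4]: 13 + -25 = -12
  P[5]: 8 + -25 = -17

Answer: 4:-12 5:-17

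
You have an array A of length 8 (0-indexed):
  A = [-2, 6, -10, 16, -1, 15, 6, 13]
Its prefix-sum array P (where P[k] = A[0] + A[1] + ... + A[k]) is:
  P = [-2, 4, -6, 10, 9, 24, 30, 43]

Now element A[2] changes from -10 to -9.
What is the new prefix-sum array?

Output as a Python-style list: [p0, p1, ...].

Answer: [-2, 4, -5, 11, 10, 25, 31, 44]

Derivation:
Change: A[2] -10 -> -9, delta = 1
P[k] for k < 2: unchanged (A[2] not included)
P[k] for k >= 2: shift by delta = 1
  P[0] = -2 + 0 = -2
  P[1] = 4 + 0 = 4
  P[2] = -6 + 1 = -5
  P[3] = 10 + 1 = 11
  P[4] = 9 + 1 = 10
  P[5] = 24 + 1 = 25
  P[6] = 30 + 1 = 31
  P[7] = 43 + 1 = 44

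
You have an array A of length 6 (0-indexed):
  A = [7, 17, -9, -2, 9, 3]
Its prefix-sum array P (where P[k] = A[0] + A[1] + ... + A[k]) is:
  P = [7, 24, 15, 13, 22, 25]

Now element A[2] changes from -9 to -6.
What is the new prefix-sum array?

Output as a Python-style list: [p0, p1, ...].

Answer: [7, 24, 18, 16, 25, 28]

Derivation:
Change: A[2] -9 -> -6, delta = 3
P[k] for k < 2: unchanged (A[2] not included)
P[k] for k >= 2: shift by delta = 3
  P[0] = 7 + 0 = 7
  P[1] = 24 + 0 = 24
  P[2] = 15 + 3 = 18
  P[3] = 13 + 3 = 16
  P[4] = 22 + 3 = 25
  P[5] = 25 + 3 = 28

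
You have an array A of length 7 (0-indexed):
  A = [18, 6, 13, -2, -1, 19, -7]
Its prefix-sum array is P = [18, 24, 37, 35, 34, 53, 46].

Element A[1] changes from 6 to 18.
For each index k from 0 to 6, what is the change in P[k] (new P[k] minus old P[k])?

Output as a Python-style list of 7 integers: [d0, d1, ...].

Element change: A[1] 6 -> 18, delta = 12
For k < 1: P[k] unchanged, delta_P[k] = 0
For k >= 1: P[k] shifts by exactly 12
Delta array: [0, 12, 12, 12, 12, 12, 12]

Answer: [0, 12, 12, 12, 12, 12, 12]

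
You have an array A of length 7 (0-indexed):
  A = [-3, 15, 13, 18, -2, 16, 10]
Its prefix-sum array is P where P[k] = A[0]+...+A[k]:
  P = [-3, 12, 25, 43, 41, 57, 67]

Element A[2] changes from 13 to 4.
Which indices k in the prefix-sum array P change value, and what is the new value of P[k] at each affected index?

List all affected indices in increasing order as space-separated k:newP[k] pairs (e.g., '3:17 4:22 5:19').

P[k] = A[0] + ... + A[k]
P[k] includes A[2] iff k >= 2
Affected indices: 2, 3, ..., 6; delta = -9
  P[2]: 25 + -9 = 16
  P[3]: 43 + -9 = 34
  P[4]: 41 + -9 = 32
  P[5]: 57 + -9 = 48
  P[6]: 67 + -9 = 58

Answer: 2:16 3:34 4:32 5:48 6:58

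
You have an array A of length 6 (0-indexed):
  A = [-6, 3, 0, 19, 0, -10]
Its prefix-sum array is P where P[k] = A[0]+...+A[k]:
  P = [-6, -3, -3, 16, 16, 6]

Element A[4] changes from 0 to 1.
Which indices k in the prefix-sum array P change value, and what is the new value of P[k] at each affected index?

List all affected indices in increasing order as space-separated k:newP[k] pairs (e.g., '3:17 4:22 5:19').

P[k] = A[0] + ... + A[k]
P[k] includes A[4] iff k >= 4
Affected indices: 4, 5, ..., 5; delta = 1
  P[4]: 16 + 1 = 17
  P[5]: 6 + 1 = 7

Answer: 4:17 5:7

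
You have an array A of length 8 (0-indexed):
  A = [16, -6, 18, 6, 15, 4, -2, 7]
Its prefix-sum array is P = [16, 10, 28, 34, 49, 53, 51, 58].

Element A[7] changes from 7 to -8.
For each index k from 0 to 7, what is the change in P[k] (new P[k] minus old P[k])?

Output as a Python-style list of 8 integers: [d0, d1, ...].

Element change: A[7] 7 -> -8, delta = -15
For k < 7: P[k] unchanged, delta_P[k] = 0
For k >= 7: P[k] shifts by exactly -15
Delta array: [0, 0, 0, 0, 0, 0, 0, -15]

Answer: [0, 0, 0, 0, 0, 0, 0, -15]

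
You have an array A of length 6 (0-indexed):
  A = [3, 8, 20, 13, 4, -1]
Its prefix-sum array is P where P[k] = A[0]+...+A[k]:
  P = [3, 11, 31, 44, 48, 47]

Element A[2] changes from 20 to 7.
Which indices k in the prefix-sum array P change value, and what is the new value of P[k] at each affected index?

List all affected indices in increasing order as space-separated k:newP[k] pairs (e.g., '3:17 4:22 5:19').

P[k] = A[0] + ... + A[k]
P[k] includes A[2] iff k >= 2
Affected indices: 2, 3, ..., 5; delta = -13
  P[2]: 31 + -13 = 18
  P[3]: 44 + -13 = 31
  P[4]: 48 + -13 = 35
  P[5]: 47 + -13 = 34

Answer: 2:18 3:31 4:35 5:34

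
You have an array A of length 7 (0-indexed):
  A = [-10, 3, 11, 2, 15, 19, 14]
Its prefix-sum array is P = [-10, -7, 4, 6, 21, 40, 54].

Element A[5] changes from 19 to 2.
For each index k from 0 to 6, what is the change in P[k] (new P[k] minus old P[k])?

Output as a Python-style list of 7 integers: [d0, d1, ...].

Element change: A[5] 19 -> 2, delta = -17
For k < 5: P[k] unchanged, delta_P[k] = 0
For k >= 5: P[k] shifts by exactly -17
Delta array: [0, 0, 0, 0, 0, -17, -17]

Answer: [0, 0, 0, 0, 0, -17, -17]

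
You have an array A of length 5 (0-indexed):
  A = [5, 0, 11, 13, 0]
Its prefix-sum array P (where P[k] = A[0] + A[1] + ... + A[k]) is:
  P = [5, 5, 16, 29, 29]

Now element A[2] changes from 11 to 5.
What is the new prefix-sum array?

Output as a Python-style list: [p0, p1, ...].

Answer: [5, 5, 10, 23, 23]

Derivation:
Change: A[2] 11 -> 5, delta = -6
P[k] for k < 2: unchanged (A[2] not included)
P[k] for k >= 2: shift by delta = -6
  P[0] = 5 + 0 = 5
  P[1] = 5 + 0 = 5
  P[2] = 16 + -6 = 10
  P[3] = 29 + -6 = 23
  P[4] = 29 + -6 = 23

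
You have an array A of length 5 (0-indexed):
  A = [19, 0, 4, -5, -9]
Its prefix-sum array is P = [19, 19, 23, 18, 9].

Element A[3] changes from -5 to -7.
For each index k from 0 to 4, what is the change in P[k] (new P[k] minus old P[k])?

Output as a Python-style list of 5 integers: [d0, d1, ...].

Answer: [0, 0, 0, -2, -2]

Derivation:
Element change: A[3] -5 -> -7, delta = -2
For k < 3: P[k] unchanged, delta_P[k] = 0
For k >= 3: P[k] shifts by exactly -2
Delta array: [0, 0, 0, -2, -2]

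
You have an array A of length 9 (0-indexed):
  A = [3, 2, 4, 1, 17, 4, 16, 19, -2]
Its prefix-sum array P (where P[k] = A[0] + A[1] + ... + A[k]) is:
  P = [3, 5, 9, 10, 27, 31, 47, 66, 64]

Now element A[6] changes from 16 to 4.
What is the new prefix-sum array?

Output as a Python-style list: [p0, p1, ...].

Change: A[6] 16 -> 4, delta = -12
P[k] for k < 6: unchanged (A[6] not included)
P[k] for k >= 6: shift by delta = -12
  P[0] = 3 + 0 = 3
  P[1] = 5 + 0 = 5
  P[2] = 9 + 0 = 9
  P[3] = 10 + 0 = 10
  P[4] = 27 + 0 = 27
  P[5] = 31 + 0 = 31
  P[6] = 47 + -12 = 35
  P[7] = 66 + -12 = 54
  P[8] = 64 + -12 = 52

Answer: [3, 5, 9, 10, 27, 31, 35, 54, 52]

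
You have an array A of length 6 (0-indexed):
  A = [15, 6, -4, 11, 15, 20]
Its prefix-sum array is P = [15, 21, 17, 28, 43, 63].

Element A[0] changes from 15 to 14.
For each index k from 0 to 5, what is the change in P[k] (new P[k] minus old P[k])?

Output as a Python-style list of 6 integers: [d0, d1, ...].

Element change: A[0] 15 -> 14, delta = -1
For k < 0: P[k] unchanged, delta_P[k] = 0
For k >= 0: P[k] shifts by exactly -1
Delta array: [-1, -1, -1, -1, -1, -1]

Answer: [-1, -1, -1, -1, -1, -1]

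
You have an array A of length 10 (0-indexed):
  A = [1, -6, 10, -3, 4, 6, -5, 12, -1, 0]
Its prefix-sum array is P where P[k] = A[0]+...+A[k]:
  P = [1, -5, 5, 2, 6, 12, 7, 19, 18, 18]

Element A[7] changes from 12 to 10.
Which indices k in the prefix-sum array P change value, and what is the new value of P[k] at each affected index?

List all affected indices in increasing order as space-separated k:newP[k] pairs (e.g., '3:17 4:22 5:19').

P[k] = A[0] + ... + A[k]
P[k] includes A[7] iff k >= 7
Affected indices: 7, 8, ..., 9; delta = -2
  P[7]: 19 + -2 = 17
  P[8]: 18 + -2 = 16
  P[9]: 18 + -2 = 16

Answer: 7:17 8:16 9:16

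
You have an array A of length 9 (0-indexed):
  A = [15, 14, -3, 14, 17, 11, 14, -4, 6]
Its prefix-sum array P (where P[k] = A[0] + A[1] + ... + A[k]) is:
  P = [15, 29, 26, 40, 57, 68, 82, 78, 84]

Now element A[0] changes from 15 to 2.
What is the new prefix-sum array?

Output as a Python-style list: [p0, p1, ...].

Answer: [2, 16, 13, 27, 44, 55, 69, 65, 71]

Derivation:
Change: A[0] 15 -> 2, delta = -13
P[k] for k < 0: unchanged (A[0] not included)
P[k] for k >= 0: shift by delta = -13
  P[0] = 15 + -13 = 2
  P[1] = 29 + -13 = 16
  P[2] = 26 + -13 = 13
  P[3] = 40 + -13 = 27
  P[4] = 57 + -13 = 44
  P[5] = 68 + -13 = 55
  P[6] = 82 + -13 = 69
  P[7] = 78 + -13 = 65
  P[8] = 84 + -13 = 71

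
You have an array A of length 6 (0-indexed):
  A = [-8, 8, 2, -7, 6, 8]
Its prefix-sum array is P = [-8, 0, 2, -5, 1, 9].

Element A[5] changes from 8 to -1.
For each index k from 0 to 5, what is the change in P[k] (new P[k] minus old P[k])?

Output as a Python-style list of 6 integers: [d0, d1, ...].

Element change: A[5] 8 -> -1, delta = -9
For k < 5: P[k] unchanged, delta_P[k] = 0
For k >= 5: P[k] shifts by exactly -9
Delta array: [0, 0, 0, 0, 0, -9]

Answer: [0, 0, 0, 0, 0, -9]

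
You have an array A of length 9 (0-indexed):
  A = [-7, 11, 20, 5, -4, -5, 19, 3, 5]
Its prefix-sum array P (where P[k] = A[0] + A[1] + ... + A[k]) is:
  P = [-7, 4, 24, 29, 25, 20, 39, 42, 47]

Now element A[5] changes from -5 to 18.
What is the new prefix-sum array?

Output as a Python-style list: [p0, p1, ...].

Change: A[5] -5 -> 18, delta = 23
P[k] for k < 5: unchanged (A[5] not included)
P[k] for k >= 5: shift by delta = 23
  P[0] = -7 + 0 = -7
  P[1] = 4 + 0 = 4
  P[2] = 24 + 0 = 24
  P[3] = 29 + 0 = 29
  P[4] = 25 + 0 = 25
  P[5] = 20 + 23 = 43
  P[6] = 39 + 23 = 62
  P[7] = 42 + 23 = 65
  P[8] = 47 + 23 = 70

Answer: [-7, 4, 24, 29, 25, 43, 62, 65, 70]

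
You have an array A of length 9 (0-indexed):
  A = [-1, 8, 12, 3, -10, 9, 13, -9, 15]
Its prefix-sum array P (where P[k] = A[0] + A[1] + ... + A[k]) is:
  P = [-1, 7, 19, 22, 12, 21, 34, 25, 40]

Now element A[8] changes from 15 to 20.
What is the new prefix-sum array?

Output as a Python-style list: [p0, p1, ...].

Answer: [-1, 7, 19, 22, 12, 21, 34, 25, 45]

Derivation:
Change: A[8] 15 -> 20, delta = 5
P[k] for k < 8: unchanged (A[8] not included)
P[k] for k >= 8: shift by delta = 5
  P[0] = -1 + 0 = -1
  P[1] = 7 + 0 = 7
  P[2] = 19 + 0 = 19
  P[3] = 22 + 0 = 22
  P[4] = 12 + 0 = 12
  P[5] = 21 + 0 = 21
  P[6] = 34 + 0 = 34
  P[7] = 25 + 0 = 25
  P[8] = 40 + 5 = 45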